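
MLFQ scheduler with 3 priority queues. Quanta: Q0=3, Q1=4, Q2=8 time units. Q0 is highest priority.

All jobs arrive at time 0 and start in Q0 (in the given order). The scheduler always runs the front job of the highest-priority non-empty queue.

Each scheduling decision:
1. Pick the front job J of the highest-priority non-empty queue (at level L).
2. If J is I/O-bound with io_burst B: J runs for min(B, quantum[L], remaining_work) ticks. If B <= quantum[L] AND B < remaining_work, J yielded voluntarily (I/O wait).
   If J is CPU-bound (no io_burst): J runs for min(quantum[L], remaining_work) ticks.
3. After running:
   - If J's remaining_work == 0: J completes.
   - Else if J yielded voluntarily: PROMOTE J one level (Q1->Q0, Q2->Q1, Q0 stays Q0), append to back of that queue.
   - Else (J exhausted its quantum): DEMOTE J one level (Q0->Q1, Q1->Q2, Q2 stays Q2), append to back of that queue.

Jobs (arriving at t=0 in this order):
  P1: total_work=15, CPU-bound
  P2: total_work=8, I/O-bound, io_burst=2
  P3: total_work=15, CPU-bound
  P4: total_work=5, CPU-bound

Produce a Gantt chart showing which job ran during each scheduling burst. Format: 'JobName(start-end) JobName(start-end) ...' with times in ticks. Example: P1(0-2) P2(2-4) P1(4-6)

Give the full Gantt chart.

t=0-3: P1@Q0 runs 3, rem=12, quantum used, demote→Q1. Q0=[P2,P3,P4] Q1=[P1] Q2=[]
t=3-5: P2@Q0 runs 2, rem=6, I/O yield, promote→Q0. Q0=[P3,P4,P2] Q1=[P1] Q2=[]
t=5-8: P3@Q0 runs 3, rem=12, quantum used, demote→Q1. Q0=[P4,P2] Q1=[P1,P3] Q2=[]
t=8-11: P4@Q0 runs 3, rem=2, quantum used, demote→Q1. Q0=[P2] Q1=[P1,P3,P4] Q2=[]
t=11-13: P2@Q0 runs 2, rem=4, I/O yield, promote→Q0. Q0=[P2] Q1=[P1,P3,P4] Q2=[]
t=13-15: P2@Q0 runs 2, rem=2, I/O yield, promote→Q0. Q0=[P2] Q1=[P1,P3,P4] Q2=[]
t=15-17: P2@Q0 runs 2, rem=0, completes. Q0=[] Q1=[P1,P3,P4] Q2=[]
t=17-21: P1@Q1 runs 4, rem=8, quantum used, demote→Q2. Q0=[] Q1=[P3,P4] Q2=[P1]
t=21-25: P3@Q1 runs 4, rem=8, quantum used, demote→Q2. Q0=[] Q1=[P4] Q2=[P1,P3]
t=25-27: P4@Q1 runs 2, rem=0, completes. Q0=[] Q1=[] Q2=[P1,P3]
t=27-35: P1@Q2 runs 8, rem=0, completes. Q0=[] Q1=[] Q2=[P3]
t=35-43: P3@Q2 runs 8, rem=0, completes. Q0=[] Q1=[] Q2=[]

Answer: P1(0-3) P2(3-5) P3(5-8) P4(8-11) P2(11-13) P2(13-15) P2(15-17) P1(17-21) P3(21-25) P4(25-27) P1(27-35) P3(35-43)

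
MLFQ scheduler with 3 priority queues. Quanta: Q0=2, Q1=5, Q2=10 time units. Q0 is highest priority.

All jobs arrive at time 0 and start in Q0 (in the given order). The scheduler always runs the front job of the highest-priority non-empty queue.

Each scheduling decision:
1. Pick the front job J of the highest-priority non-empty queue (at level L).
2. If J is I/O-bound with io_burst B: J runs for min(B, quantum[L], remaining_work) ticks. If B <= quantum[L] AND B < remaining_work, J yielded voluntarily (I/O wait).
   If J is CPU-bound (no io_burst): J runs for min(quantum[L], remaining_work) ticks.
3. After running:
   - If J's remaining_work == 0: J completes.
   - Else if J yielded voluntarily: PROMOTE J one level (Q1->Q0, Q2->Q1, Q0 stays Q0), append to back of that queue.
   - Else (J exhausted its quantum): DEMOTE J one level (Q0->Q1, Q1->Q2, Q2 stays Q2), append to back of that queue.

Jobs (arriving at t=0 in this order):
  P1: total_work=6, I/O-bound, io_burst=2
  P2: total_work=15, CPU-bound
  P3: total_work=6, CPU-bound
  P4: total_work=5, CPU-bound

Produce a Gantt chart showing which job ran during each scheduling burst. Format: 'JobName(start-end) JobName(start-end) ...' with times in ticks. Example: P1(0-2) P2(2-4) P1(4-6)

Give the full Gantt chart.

Answer: P1(0-2) P2(2-4) P3(4-6) P4(6-8) P1(8-10) P1(10-12) P2(12-17) P3(17-21) P4(21-24) P2(24-32)

Derivation:
t=0-2: P1@Q0 runs 2, rem=4, I/O yield, promote→Q0. Q0=[P2,P3,P4,P1] Q1=[] Q2=[]
t=2-4: P2@Q0 runs 2, rem=13, quantum used, demote→Q1. Q0=[P3,P4,P1] Q1=[P2] Q2=[]
t=4-6: P3@Q0 runs 2, rem=4, quantum used, demote→Q1. Q0=[P4,P1] Q1=[P2,P3] Q2=[]
t=6-8: P4@Q0 runs 2, rem=3, quantum used, demote→Q1. Q0=[P1] Q1=[P2,P3,P4] Q2=[]
t=8-10: P1@Q0 runs 2, rem=2, I/O yield, promote→Q0. Q0=[P1] Q1=[P2,P3,P4] Q2=[]
t=10-12: P1@Q0 runs 2, rem=0, completes. Q0=[] Q1=[P2,P3,P4] Q2=[]
t=12-17: P2@Q1 runs 5, rem=8, quantum used, demote→Q2. Q0=[] Q1=[P3,P4] Q2=[P2]
t=17-21: P3@Q1 runs 4, rem=0, completes. Q0=[] Q1=[P4] Q2=[P2]
t=21-24: P4@Q1 runs 3, rem=0, completes. Q0=[] Q1=[] Q2=[P2]
t=24-32: P2@Q2 runs 8, rem=0, completes. Q0=[] Q1=[] Q2=[]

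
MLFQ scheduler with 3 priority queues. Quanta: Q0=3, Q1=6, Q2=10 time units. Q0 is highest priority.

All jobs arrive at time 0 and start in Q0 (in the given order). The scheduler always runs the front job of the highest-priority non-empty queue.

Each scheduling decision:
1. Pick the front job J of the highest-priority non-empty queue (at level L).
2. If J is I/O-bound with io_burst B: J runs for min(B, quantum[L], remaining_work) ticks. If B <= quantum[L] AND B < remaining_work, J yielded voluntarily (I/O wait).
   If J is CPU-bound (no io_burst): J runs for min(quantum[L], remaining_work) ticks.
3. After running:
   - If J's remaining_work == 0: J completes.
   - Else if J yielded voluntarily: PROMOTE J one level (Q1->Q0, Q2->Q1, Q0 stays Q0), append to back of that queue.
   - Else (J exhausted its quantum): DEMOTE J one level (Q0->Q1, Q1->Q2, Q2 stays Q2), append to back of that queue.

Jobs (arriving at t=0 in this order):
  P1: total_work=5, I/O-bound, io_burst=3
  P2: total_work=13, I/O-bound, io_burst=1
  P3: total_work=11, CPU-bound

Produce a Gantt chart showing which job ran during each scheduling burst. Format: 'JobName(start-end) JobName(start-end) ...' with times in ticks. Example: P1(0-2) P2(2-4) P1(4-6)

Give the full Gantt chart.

t=0-3: P1@Q0 runs 3, rem=2, I/O yield, promote→Q0. Q0=[P2,P3,P1] Q1=[] Q2=[]
t=3-4: P2@Q0 runs 1, rem=12, I/O yield, promote→Q0. Q0=[P3,P1,P2] Q1=[] Q2=[]
t=4-7: P3@Q0 runs 3, rem=8, quantum used, demote→Q1. Q0=[P1,P2] Q1=[P3] Q2=[]
t=7-9: P1@Q0 runs 2, rem=0, completes. Q0=[P2] Q1=[P3] Q2=[]
t=9-10: P2@Q0 runs 1, rem=11, I/O yield, promote→Q0. Q0=[P2] Q1=[P3] Q2=[]
t=10-11: P2@Q0 runs 1, rem=10, I/O yield, promote→Q0. Q0=[P2] Q1=[P3] Q2=[]
t=11-12: P2@Q0 runs 1, rem=9, I/O yield, promote→Q0. Q0=[P2] Q1=[P3] Q2=[]
t=12-13: P2@Q0 runs 1, rem=8, I/O yield, promote→Q0. Q0=[P2] Q1=[P3] Q2=[]
t=13-14: P2@Q0 runs 1, rem=7, I/O yield, promote→Q0. Q0=[P2] Q1=[P3] Q2=[]
t=14-15: P2@Q0 runs 1, rem=6, I/O yield, promote→Q0. Q0=[P2] Q1=[P3] Q2=[]
t=15-16: P2@Q0 runs 1, rem=5, I/O yield, promote→Q0. Q0=[P2] Q1=[P3] Q2=[]
t=16-17: P2@Q0 runs 1, rem=4, I/O yield, promote→Q0. Q0=[P2] Q1=[P3] Q2=[]
t=17-18: P2@Q0 runs 1, rem=3, I/O yield, promote→Q0. Q0=[P2] Q1=[P3] Q2=[]
t=18-19: P2@Q0 runs 1, rem=2, I/O yield, promote→Q0. Q0=[P2] Q1=[P3] Q2=[]
t=19-20: P2@Q0 runs 1, rem=1, I/O yield, promote→Q0. Q0=[P2] Q1=[P3] Q2=[]
t=20-21: P2@Q0 runs 1, rem=0, completes. Q0=[] Q1=[P3] Q2=[]
t=21-27: P3@Q1 runs 6, rem=2, quantum used, demote→Q2. Q0=[] Q1=[] Q2=[P3]
t=27-29: P3@Q2 runs 2, rem=0, completes. Q0=[] Q1=[] Q2=[]

Answer: P1(0-3) P2(3-4) P3(4-7) P1(7-9) P2(9-10) P2(10-11) P2(11-12) P2(12-13) P2(13-14) P2(14-15) P2(15-16) P2(16-17) P2(17-18) P2(18-19) P2(19-20) P2(20-21) P3(21-27) P3(27-29)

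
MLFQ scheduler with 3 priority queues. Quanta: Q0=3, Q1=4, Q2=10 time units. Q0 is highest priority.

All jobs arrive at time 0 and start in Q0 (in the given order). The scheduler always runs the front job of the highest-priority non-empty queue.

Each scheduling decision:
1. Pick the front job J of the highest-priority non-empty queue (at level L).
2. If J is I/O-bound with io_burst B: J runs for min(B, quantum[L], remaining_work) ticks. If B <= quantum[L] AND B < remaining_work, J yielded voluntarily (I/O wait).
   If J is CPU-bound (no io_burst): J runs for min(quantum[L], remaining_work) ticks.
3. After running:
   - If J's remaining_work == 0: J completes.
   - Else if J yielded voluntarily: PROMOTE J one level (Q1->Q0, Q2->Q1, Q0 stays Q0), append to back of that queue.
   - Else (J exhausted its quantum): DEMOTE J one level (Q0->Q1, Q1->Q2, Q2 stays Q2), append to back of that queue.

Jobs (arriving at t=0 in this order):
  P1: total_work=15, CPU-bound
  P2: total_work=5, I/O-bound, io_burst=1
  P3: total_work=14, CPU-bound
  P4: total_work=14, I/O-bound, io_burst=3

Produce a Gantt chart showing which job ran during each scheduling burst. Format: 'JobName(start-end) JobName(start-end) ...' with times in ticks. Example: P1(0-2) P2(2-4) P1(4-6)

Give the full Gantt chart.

Answer: P1(0-3) P2(3-4) P3(4-7) P4(7-10) P2(10-11) P4(11-14) P2(14-15) P4(15-18) P2(18-19) P4(19-22) P2(22-23) P4(23-25) P1(25-29) P3(29-33) P1(33-41) P3(41-48)

Derivation:
t=0-3: P1@Q0 runs 3, rem=12, quantum used, demote→Q1. Q0=[P2,P3,P4] Q1=[P1] Q2=[]
t=3-4: P2@Q0 runs 1, rem=4, I/O yield, promote→Q0. Q0=[P3,P4,P2] Q1=[P1] Q2=[]
t=4-7: P3@Q0 runs 3, rem=11, quantum used, demote→Q1. Q0=[P4,P2] Q1=[P1,P3] Q2=[]
t=7-10: P4@Q0 runs 3, rem=11, I/O yield, promote→Q0. Q0=[P2,P4] Q1=[P1,P3] Q2=[]
t=10-11: P2@Q0 runs 1, rem=3, I/O yield, promote→Q0. Q0=[P4,P2] Q1=[P1,P3] Q2=[]
t=11-14: P4@Q0 runs 3, rem=8, I/O yield, promote→Q0. Q0=[P2,P4] Q1=[P1,P3] Q2=[]
t=14-15: P2@Q0 runs 1, rem=2, I/O yield, promote→Q0. Q0=[P4,P2] Q1=[P1,P3] Q2=[]
t=15-18: P4@Q0 runs 3, rem=5, I/O yield, promote→Q0. Q0=[P2,P4] Q1=[P1,P3] Q2=[]
t=18-19: P2@Q0 runs 1, rem=1, I/O yield, promote→Q0. Q0=[P4,P2] Q1=[P1,P3] Q2=[]
t=19-22: P4@Q0 runs 3, rem=2, I/O yield, promote→Q0. Q0=[P2,P4] Q1=[P1,P3] Q2=[]
t=22-23: P2@Q0 runs 1, rem=0, completes. Q0=[P4] Q1=[P1,P3] Q2=[]
t=23-25: P4@Q0 runs 2, rem=0, completes. Q0=[] Q1=[P1,P3] Q2=[]
t=25-29: P1@Q1 runs 4, rem=8, quantum used, demote→Q2. Q0=[] Q1=[P3] Q2=[P1]
t=29-33: P3@Q1 runs 4, rem=7, quantum used, demote→Q2. Q0=[] Q1=[] Q2=[P1,P3]
t=33-41: P1@Q2 runs 8, rem=0, completes. Q0=[] Q1=[] Q2=[P3]
t=41-48: P3@Q2 runs 7, rem=0, completes. Q0=[] Q1=[] Q2=[]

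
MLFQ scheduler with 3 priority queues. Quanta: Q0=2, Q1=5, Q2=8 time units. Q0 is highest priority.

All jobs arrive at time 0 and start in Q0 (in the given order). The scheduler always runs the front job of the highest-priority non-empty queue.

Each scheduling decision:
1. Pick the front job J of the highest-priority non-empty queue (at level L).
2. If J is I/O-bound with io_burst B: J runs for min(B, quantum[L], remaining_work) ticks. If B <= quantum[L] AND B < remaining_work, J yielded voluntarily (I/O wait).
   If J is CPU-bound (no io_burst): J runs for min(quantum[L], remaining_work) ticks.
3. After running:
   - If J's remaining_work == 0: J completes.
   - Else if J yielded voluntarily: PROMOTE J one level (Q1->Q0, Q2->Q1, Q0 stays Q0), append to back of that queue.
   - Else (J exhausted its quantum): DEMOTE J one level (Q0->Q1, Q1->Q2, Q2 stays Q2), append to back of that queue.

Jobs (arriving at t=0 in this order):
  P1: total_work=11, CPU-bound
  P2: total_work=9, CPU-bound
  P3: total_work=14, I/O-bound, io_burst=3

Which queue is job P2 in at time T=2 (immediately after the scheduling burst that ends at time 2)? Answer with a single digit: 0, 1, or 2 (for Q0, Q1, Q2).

Answer: 0

Derivation:
t=0-2: P1@Q0 runs 2, rem=9, quantum used, demote→Q1. Q0=[P2,P3] Q1=[P1] Q2=[]
t=2-4: P2@Q0 runs 2, rem=7, quantum used, demote→Q1. Q0=[P3] Q1=[P1,P2] Q2=[]
t=4-6: P3@Q0 runs 2, rem=12, quantum used, demote→Q1. Q0=[] Q1=[P1,P2,P3] Q2=[]
t=6-11: P1@Q1 runs 5, rem=4, quantum used, demote→Q2. Q0=[] Q1=[P2,P3] Q2=[P1]
t=11-16: P2@Q1 runs 5, rem=2, quantum used, demote→Q2. Q0=[] Q1=[P3] Q2=[P1,P2]
t=16-19: P3@Q1 runs 3, rem=9, I/O yield, promote→Q0. Q0=[P3] Q1=[] Q2=[P1,P2]
t=19-21: P3@Q0 runs 2, rem=7, quantum used, demote→Q1. Q0=[] Q1=[P3] Q2=[P1,P2]
t=21-24: P3@Q1 runs 3, rem=4, I/O yield, promote→Q0. Q0=[P3] Q1=[] Q2=[P1,P2]
t=24-26: P3@Q0 runs 2, rem=2, quantum used, demote→Q1. Q0=[] Q1=[P3] Q2=[P1,P2]
t=26-28: P3@Q1 runs 2, rem=0, completes. Q0=[] Q1=[] Q2=[P1,P2]
t=28-32: P1@Q2 runs 4, rem=0, completes. Q0=[] Q1=[] Q2=[P2]
t=32-34: P2@Q2 runs 2, rem=0, completes. Q0=[] Q1=[] Q2=[]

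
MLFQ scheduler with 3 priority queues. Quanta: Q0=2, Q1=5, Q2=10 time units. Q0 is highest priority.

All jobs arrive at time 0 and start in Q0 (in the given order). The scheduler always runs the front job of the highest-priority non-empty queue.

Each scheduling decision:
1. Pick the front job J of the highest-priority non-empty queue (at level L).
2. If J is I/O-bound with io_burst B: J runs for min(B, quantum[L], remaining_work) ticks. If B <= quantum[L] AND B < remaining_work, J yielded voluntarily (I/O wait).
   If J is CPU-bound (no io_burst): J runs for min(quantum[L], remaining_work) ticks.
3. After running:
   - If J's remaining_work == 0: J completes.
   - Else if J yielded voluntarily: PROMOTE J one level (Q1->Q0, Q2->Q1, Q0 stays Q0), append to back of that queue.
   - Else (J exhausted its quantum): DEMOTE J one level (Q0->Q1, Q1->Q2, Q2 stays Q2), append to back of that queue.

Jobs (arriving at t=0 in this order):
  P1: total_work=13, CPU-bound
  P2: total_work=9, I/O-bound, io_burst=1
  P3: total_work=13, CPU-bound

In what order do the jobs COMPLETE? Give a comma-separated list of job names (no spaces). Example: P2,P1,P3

t=0-2: P1@Q0 runs 2, rem=11, quantum used, demote→Q1. Q0=[P2,P3] Q1=[P1] Q2=[]
t=2-3: P2@Q0 runs 1, rem=8, I/O yield, promote→Q0. Q0=[P3,P2] Q1=[P1] Q2=[]
t=3-5: P3@Q0 runs 2, rem=11, quantum used, demote→Q1. Q0=[P2] Q1=[P1,P3] Q2=[]
t=5-6: P2@Q0 runs 1, rem=7, I/O yield, promote→Q0. Q0=[P2] Q1=[P1,P3] Q2=[]
t=6-7: P2@Q0 runs 1, rem=6, I/O yield, promote→Q0. Q0=[P2] Q1=[P1,P3] Q2=[]
t=7-8: P2@Q0 runs 1, rem=5, I/O yield, promote→Q0. Q0=[P2] Q1=[P1,P3] Q2=[]
t=8-9: P2@Q0 runs 1, rem=4, I/O yield, promote→Q0. Q0=[P2] Q1=[P1,P3] Q2=[]
t=9-10: P2@Q0 runs 1, rem=3, I/O yield, promote→Q0. Q0=[P2] Q1=[P1,P3] Q2=[]
t=10-11: P2@Q0 runs 1, rem=2, I/O yield, promote→Q0. Q0=[P2] Q1=[P1,P3] Q2=[]
t=11-12: P2@Q0 runs 1, rem=1, I/O yield, promote→Q0. Q0=[P2] Q1=[P1,P3] Q2=[]
t=12-13: P2@Q0 runs 1, rem=0, completes. Q0=[] Q1=[P1,P3] Q2=[]
t=13-18: P1@Q1 runs 5, rem=6, quantum used, demote→Q2. Q0=[] Q1=[P3] Q2=[P1]
t=18-23: P3@Q1 runs 5, rem=6, quantum used, demote→Q2. Q0=[] Q1=[] Q2=[P1,P3]
t=23-29: P1@Q2 runs 6, rem=0, completes. Q0=[] Q1=[] Q2=[P3]
t=29-35: P3@Q2 runs 6, rem=0, completes. Q0=[] Q1=[] Q2=[]

Answer: P2,P1,P3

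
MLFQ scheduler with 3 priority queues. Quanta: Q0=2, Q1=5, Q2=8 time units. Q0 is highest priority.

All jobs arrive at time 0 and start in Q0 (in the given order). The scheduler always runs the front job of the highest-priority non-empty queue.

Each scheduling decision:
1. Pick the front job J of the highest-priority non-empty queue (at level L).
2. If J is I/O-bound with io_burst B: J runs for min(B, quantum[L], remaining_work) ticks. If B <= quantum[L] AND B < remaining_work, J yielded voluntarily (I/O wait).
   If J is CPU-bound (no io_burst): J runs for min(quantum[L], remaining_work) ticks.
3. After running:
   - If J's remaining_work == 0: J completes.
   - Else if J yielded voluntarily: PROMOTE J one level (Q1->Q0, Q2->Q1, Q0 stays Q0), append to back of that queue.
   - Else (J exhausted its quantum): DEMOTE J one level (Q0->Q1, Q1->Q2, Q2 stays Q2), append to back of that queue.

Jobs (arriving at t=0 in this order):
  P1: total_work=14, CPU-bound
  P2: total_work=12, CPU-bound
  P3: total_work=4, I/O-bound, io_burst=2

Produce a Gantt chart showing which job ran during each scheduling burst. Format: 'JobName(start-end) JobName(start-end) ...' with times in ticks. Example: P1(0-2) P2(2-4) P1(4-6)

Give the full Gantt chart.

Answer: P1(0-2) P2(2-4) P3(4-6) P3(6-8) P1(8-13) P2(13-18) P1(18-25) P2(25-30)

Derivation:
t=0-2: P1@Q0 runs 2, rem=12, quantum used, demote→Q1. Q0=[P2,P3] Q1=[P1] Q2=[]
t=2-4: P2@Q0 runs 2, rem=10, quantum used, demote→Q1. Q0=[P3] Q1=[P1,P2] Q2=[]
t=4-6: P3@Q0 runs 2, rem=2, I/O yield, promote→Q0. Q0=[P3] Q1=[P1,P2] Q2=[]
t=6-8: P3@Q0 runs 2, rem=0, completes. Q0=[] Q1=[P1,P2] Q2=[]
t=8-13: P1@Q1 runs 5, rem=7, quantum used, demote→Q2. Q0=[] Q1=[P2] Q2=[P1]
t=13-18: P2@Q1 runs 5, rem=5, quantum used, demote→Q2. Q0=[] Q1=[] Q2=[P1,P2]
t=18-25: P1@Q2 runs 7, rem=0, completes. Q0=[] Q1=[] Q2=[P2]
t=25-30: P2@Q2 runs 5, rem=0, completes. Q0=[] Q1=[] Q2=[]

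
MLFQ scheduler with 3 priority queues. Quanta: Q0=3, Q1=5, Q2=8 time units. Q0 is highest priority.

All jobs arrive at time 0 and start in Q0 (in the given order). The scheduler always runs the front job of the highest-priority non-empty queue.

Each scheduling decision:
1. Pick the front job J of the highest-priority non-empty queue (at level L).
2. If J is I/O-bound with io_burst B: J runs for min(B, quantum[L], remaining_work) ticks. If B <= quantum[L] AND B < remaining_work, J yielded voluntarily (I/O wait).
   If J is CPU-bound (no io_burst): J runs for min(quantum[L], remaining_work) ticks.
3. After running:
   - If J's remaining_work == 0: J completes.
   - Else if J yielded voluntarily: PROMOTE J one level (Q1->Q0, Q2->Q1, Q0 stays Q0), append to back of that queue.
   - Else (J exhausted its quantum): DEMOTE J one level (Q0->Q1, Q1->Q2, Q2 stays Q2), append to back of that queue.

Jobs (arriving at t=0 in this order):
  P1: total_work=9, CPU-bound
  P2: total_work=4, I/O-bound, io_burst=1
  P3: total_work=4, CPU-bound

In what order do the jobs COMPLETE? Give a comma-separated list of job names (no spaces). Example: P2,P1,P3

Answer: P2,P3,P1

Derivation:
t=0-3: P1@Q0 runs 3, rem=6, quantum used, demote→Q1. Q0=[P2,P3] Q1=[P1] Q2=[]
t=3-4: P2@Q0 runs 1, rem=3, I/O yield, promote→Q0. Q0=[P3,P2] Q1=[P1] Q2=[]
t=4-7: P3@Q0 runs 3, rem=1, quantum used, demote→Q1. Q0=[P2] Q1=[P1,P3] Q2=[]
t=7-8: P2@Q0 runs 1, rem=2, I/O yield, promote→Q0. Q0=[P2] Q1=[P1,P3] Q2=[]
t=8-9: P2@Q0 runs 1, rem=1, I/O yield, promote→Q0. Q0=[P2] Q1=[P1,P3] Q2=[]
t=9-10: P2@Q0 runs 1, rem=0, completes. Q0=[] Q1=[P1,P3] Q2=[]
t=10-15: P1@Q1 runs 5, rem=1, quantum used, demote→Q2. Q0=[] Q1=[P3] Q2=[P1]
t=15-16: P3@Q1 runs 1, rem=0, completes. Q0=[] Q1=[] Q2=[P1]
t=16-17: P1@Q2 runs 1, rem=0, completes. Q0=[] Q1=[] Q2=[]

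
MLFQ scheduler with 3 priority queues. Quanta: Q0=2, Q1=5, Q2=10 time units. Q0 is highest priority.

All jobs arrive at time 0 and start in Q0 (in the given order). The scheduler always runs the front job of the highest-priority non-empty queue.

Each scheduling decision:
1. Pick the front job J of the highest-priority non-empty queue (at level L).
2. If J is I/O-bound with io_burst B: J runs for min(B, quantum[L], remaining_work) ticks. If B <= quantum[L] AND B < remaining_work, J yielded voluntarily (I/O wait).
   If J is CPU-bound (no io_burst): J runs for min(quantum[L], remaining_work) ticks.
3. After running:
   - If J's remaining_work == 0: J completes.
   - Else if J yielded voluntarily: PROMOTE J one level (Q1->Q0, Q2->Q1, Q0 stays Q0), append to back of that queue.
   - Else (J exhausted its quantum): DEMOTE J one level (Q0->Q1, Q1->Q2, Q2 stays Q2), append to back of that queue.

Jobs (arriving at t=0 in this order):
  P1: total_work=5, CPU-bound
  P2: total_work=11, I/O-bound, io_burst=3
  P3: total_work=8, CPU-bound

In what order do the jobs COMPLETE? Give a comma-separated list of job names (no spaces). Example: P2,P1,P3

t=0-2: P1@Q0 runs 2, rem=3, quantum used, demote→Q1. Q0=[P2,P3] Q1=[P1] Q2=[]
t=2-4: P2@Q0 runs 2, rem=9, quantum used, demote→Q1. Q0=[P3] Q1=[P1,P2] Q2=[]
t=4-6: P3@Q0 runs 2, rem=6, quantum used, demote→Q1. Q0=[] Q1=[P1,P2,P3] Q2=[]
t=6-9: P1@Q1 runs 3, rem=0, completes. Q0=[] Q1=[P2,P3] Q2=[]
t=9-12: P2@Q1 runs 3, rem=6, I/O yield, promote→Q0. Q0=[P2] Q1=[P3] Q2=[]
t=12-14: P2@Q0 runs 2, rem=4, quantum used, demote→Q1. Q0=[] Q1=[P3,P2] Q2=[]
t=14-19: P3@Q1 runs 5, rem=1, quantum used, demote→Q2. Q0=[] Q1=[P2] Q2=[P3]
t=19-22: P2@Q1 runs 3, rem=1, I/O yield, promote→Q0. Q0=[P2] Q1=[] Q2=[P3]
t=22-23: P2@Q0 runs 1, rem=0, completes. Q0=[] Q1=[] Q2=[P3]
t=23-24: P3@Q2 runs 1, rem=0, completes. Q0=[] Q1=[] Q2=[]

Answer: P1,P2,P3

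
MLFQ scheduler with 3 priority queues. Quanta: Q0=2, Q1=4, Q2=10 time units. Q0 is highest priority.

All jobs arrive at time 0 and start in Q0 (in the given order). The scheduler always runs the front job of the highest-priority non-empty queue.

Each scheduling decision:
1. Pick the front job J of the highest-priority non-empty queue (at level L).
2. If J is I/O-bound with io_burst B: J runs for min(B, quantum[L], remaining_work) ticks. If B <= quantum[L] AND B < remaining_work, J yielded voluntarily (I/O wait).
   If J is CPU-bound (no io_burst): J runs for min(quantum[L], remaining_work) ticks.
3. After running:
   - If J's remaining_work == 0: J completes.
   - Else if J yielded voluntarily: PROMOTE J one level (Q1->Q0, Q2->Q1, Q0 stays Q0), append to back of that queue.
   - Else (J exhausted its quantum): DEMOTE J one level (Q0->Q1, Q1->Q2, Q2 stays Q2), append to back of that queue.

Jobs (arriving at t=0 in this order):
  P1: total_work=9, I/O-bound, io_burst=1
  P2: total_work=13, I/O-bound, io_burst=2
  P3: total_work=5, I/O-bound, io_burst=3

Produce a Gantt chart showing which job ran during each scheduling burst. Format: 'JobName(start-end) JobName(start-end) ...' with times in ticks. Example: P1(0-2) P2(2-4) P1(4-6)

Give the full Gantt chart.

t=0-1: P1@Q0 runs 1, rem=8, I/O yield, promote→Q0. Q0=[P2,P3,P1] Q1=[] Q2=[]
t=1-3: P2@Q0 runs 2, rem=11, I/O yield, promote→Q0. Q0=[P3,P1,P2] Q1=[] Q2=[]
t=3-5: P3@Q0 runs 2, rem=3, quantum used, demote→Q1. Q0=[P1,P2] Q1=[P3] Q2=[]
t=5-6: P1@Q0 runs 1, rem=7, I/O yield, promote→Q0. Q0=[P2,P1] Q1=[P3] Q2=[]
t=6-8: P2@Q0 runs 2, rem=9, I/O yield, promote→Q0. Q0=[P1,P2] Q1=[P3] Q2=[]
t=8-9: P1@Q0 runs 1, rem=6, I/O yield, promote→Q0. Q0=[P2,P1] Q1=[P3] Q2=[]
t=9-11: P2@Q0 runs 2, rem=7, I/O yield, promote→Q0. Q0=[P1,P2] Q1=[P3] Q2=[]
t=11-12: P1@Q0 runs 1, rem=5, I/O yield, promote→Q0. Q0=[P2,P1] Q1=[P3] Q2=[]
t=12-14: P2@Q0 runs 2, rem=5, I/O yield, promote→Q0. Q0=[P1,P2] Q1=[P3] Q2=[]
t=14-15: P1@Q0 runs 1, rem=4, I/O yield, promote→Q0. Q0=[P2,P1] Q1=[P3] Q2=[]
t=15-17: P2@Q0 runs 2, rem=3, I/O yield, promote→Q0. Q0=[P1,P2] Q1=[P3] Q2=[]
t=17-18: P1@Q0 runs 1, rem=3, I/O yield, promote→Q0. Q0=[P2,P1] Q1=[P3] Q2=[]
t=18-20: P2@Q0 runs 2, rem=1, I/O yield, promote→Q0. Q0=[P1,P2] Q1=[P3] Q2=[]
t=20-21: P1@Q0 runs 1, rem=2, I/O yield, promote→Q0. Q0=[P2,P1] Q1=[P3] Q2=[]
t=21-22: P2@Q0 runs 1, rem=0, completes. Q0=[P1] Q1=[P3] Q2=[]
t=22-23: P1@Q0 runs 1, rem=1, I/O yield, promote→Q0. Q0=[P1] Q1=[P3] Q2=[]
t=23-24: P1@Q0 runs 1, rem=0, completes. Q0=[] Q1=[P3] Q2=[]
t=24-27: P3@Q1 runs 3, rem=0, completes. Q0=[] Q1=[] Q2=[]

Answer: P1(0-1) P2(1-3) P3(3-5) P1(5-6) P2(6-8) P1(8-9) P2(9-11) P1(11-12) P2(12-14) P1(14-15) P2(15-17) P1(17-18) P2(18-20) P1(20-21) P2(21-22) P1(22-23) P1(23-24) P3(24-27)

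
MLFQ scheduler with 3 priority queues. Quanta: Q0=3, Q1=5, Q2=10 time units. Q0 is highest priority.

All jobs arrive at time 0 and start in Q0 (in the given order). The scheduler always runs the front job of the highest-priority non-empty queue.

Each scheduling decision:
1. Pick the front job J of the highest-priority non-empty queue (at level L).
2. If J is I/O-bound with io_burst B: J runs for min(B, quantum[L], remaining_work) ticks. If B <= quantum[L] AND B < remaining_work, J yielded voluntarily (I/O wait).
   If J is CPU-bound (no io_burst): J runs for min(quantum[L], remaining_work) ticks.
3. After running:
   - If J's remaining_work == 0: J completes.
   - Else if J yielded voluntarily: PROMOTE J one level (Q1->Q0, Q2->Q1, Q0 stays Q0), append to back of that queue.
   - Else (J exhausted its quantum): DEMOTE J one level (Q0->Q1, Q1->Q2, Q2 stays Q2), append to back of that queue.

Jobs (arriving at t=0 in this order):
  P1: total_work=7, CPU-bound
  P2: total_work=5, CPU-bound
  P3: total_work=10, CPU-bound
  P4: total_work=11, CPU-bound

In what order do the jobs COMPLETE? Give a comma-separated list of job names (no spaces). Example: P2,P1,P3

t=0-3: P1@Q0 runs 3, rem=4, quantum used, demote→Q1. Q0=[P2,P3,P4] Q1=[P1] Q2=[]
t=3-6: P2@Q0 runs 3, rem=2, quantum used, demote→Q1. Q0=[P3,P4] Q1=[P1,P2] Q2=[]
t=6-9: P3@Q0 runs 3, rem=7, quantum used, demote→Q1. Q0=[P4] Q1=[P1,P2,P3] Q2=[]
t=9-12: P4@Q0 runs 3, rem=8, quantum used, demote→Q1. Q0=[] Q1=[P1,P2,P3,P4] Q2=[]
t=12-16: P1@Q1 runs 4, rem=0, completes. Q0=[] Q1=[P2,P3,P4] Q2=[]
t=16-18: P2@Q1 runs 2, rem=0, completes. Q0=[] Q1=[P3,P4] Q2=[]
t=18-23: P3@Q1 runs 5, rem=2, quantum used, demote→Q2. Q0=[] Q1=[P4] Q2=[P3]
t=23-28: P4@Q1 runs 5, rem=3, quantum used, demote→Q2. Q0=[] Q1=[] Q2=[P3,P4]
t=28-30: P3@Q2 runs 2, rem=0, completes. Q0=[] Q1=[] Q2=[P4]
t=30-33: P4@Q2 runs 3, rem=0, completes. Q0=[] Q1=[] Q2=[]

Answer: P1,P2,P3,P4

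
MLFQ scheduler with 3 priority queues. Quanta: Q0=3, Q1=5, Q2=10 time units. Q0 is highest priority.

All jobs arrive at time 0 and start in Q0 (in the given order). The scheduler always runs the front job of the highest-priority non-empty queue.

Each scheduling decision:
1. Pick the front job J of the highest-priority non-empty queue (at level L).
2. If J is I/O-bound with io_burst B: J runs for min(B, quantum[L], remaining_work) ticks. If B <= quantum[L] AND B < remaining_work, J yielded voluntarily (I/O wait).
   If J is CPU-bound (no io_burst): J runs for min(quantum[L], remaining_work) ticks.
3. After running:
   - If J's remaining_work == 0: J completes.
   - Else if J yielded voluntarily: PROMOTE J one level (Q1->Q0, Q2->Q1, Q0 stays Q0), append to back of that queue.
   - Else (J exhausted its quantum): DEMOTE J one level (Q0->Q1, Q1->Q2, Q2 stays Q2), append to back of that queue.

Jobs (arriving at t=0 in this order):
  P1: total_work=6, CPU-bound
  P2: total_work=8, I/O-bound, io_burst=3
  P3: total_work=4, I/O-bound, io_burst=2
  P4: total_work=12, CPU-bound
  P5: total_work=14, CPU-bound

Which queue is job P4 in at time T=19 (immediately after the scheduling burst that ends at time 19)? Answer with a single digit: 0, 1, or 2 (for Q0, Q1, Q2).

Answer: 1

Derivation:
t=0-3: P1@Q0 runs 3, rem=3, quantum used, demote→Q1. Q0=[P2,P3,P4,P5] Q1=[P1] Q2=[]
t=3-6: P2@Q0 runs 3, rem=5, I/O yield, promote→Q0. Q0=[P3,P4,P5,P2] Q1=[P1] Q2=[]
t=6-8: P3@Q0 runs 2, rem=2, I/O yield, promote→Q0. Q0=[P4,P5,P2,P3] Q1=[P1] Q2=[]
t=8-11: P4@Q0 runs 3, rem=9, quantum used, demote→Q1. Q0=[P5,P2,P3] Q1=[P1,P4] Q2=[]
t=11-14: P5@Q0 runs 3, rem=11, quantum used, demote→Q1. Q0=[P2,P3] Q1=[P1,P4,P5] Q2=[]
t=14-17: P2@Q0 runs 3, rem=2, I/O yield, promote→Q0. Q0=[P3,P2] Q1=[P1,P4,P5] Q2=[]
t=17-19: P3@Q0 runs 2, rem=0, completes. Q0=[P2] Q1=[P1,P4,P5] Q2=[]
t=19-21: P2@Q0 runs 2, rem=0, completes. Q0=[] Q1=[P1,P4,P5] Q2=[]
t=21-24: P1@Q1 runs 3, rem=0, completes. Q0=[] Q1=[P4,P5] Q2=[]
t=24-29: P4@Q1 runs 5, rem=4, quantum used, demote→Q2. Q0=[] Q1=[P5] Q2=[P4]
t=29-34: P5@Q1 runs 5, rem=6, quantum used, demote→Q2. Q0=[] Q1=[] Q2=[P4,P5]
t=34-38: P4@Q2 runs 4, rem=0, completes. Q0=[] Q1=[] Q2=[P5]
t=38-44: P5@Q2 runs 6, rem=0, completes. Q0=[] Q1=[] Q2=[]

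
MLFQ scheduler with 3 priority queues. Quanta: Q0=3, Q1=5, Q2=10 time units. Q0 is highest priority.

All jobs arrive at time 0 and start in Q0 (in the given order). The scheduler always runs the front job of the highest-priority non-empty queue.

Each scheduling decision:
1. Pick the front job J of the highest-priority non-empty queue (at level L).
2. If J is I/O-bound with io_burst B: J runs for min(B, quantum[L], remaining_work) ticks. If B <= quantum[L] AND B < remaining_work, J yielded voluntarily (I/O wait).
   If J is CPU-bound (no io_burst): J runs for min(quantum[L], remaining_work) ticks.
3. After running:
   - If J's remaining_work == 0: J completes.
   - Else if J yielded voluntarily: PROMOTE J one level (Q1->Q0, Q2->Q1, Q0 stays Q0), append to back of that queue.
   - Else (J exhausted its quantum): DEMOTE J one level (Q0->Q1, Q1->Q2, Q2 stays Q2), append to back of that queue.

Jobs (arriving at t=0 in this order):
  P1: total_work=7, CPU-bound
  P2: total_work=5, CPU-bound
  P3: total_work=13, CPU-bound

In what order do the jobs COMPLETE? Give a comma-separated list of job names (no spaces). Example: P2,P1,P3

t=0-3: P1@Q0 runs 3, rem=4, quantum used, demote→Q1. Q0=[P2,P3] Q1=[P1] Q2=[]
t=3-6: P2@Q0 runs 3, rem=2, quantum used, demote→Q1. Q0=[P3] Q1=[P1,P2] Q2=[]
t=6-9: P3@Q0 runs 3, rem=10, quantum used, demote→Q1. Q0=[] Q1=[P1,P2,P3] Q2=[]
t=9-13: P1@Q1 runs 4, rem=0, completes. Q0=[] Q1=[P2,P3] Q2=[]
t=13-15: P2@Q1 runs 2, rem=0, completes. Q0=[] Q1=[P3] Q2=[]
t=15-20: P3@Q1 runs 5, rem=5, quantum used, demote→Q2. Q0=[] Q1=[] Q2=[P3]
t=20-25: P3@Q2 runs 5, rem=0, completes. Q0=[] Q1=[] Q2=[]

Answer: P1,P2,P3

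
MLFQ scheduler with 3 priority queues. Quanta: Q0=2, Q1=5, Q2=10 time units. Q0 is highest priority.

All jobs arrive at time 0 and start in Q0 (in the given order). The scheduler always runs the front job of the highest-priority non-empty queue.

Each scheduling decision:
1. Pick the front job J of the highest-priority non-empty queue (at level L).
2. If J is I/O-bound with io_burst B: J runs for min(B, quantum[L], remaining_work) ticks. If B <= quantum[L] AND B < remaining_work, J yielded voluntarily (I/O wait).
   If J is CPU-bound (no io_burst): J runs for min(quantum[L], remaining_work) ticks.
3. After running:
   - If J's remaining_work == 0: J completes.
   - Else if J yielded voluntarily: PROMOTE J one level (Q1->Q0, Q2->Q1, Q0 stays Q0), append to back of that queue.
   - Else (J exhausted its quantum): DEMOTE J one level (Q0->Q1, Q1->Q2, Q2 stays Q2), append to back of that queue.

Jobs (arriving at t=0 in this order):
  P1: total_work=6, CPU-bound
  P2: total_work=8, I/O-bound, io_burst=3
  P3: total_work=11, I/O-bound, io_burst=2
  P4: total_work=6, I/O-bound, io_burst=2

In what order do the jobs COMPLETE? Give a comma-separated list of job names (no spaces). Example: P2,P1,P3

Answer: P4,P3,P1,P2

Derivation:
t=0-2: P1@Q0 runs 2, rem=4, quantum used, demote→Q1. Q0=[P2,P3,P4] Q1=[P1] Q2=[]
t=2-4: P2@Q0 runs 2, rem=6, quantum used, demote→Q1. Q0=[P3,P4] Q1=[P1,P2] Q2=[]
t=4-6: P3@Q0 runs 2, rem=9, I/O yield, promote→Q0. Q0=[P4,P3] Q1=[P1,P2] Q2=[]
t=6-8: P4@Q0 runs 2, rem=4, I/O yield, promote→Q0. Q0=[P3,P4] Q1=[P1,P2] Q2=[]
t=8-10: P3@Q0 runs 2, rem=7, I/O yield, promote→Q0. Q0=[P4,P3] Q1=[P1,P2] Q2=[]
t=10-12: P4@Q0 runs 2, rem=2, I/O yield, promote→Q0. Q0=[P3,P4] Q1=[P1,P2] Q2=[]
t=12-14: P3@Q0 runs 2, rem=5, I/O yield, promote→Q0. Q0=[P4,P3] Q1=[P1,P2] Q2=[]
t=14-16: P4@Q0 runs 2, rem=0, completes. Q0=[P3] Q1=[P1,P2] Q2=[]
t=16-18: P3@Q0 runs 2, rem=3, I/O yield, promote→Q0. Q0=[P3] Q1=[P1,P2] Q2=[]
t=18-20: P3@Q0 runs 2, rem=1, I/O yield, promote→Q0. Q0=[P3] Q1=[P1,P2] Q2=[]
t=20-21: P3@Q0 runs 1, rem=0, completes. Q0=[] Q1=[P1,P2] Q2=[]
t=21-25: P1@Q1 runs 4, rem=0, completes. Q0=[] Q1=[P2] Q2=[]
t=25-28: P2@Q1 runs 3, rem=3, I/O yield, promote→Q0. Q0=[P2] Q1=[] Q2=[]
t=28-30: P2@Q0 runs 2, rem=1, quantum used, demote→Q1. Q0=[] Q1=[P2] Q2=[]
t=30-31: P2@Q1 runs 1, rem=0, completes. Q0=[] Q1=[] Q2=[]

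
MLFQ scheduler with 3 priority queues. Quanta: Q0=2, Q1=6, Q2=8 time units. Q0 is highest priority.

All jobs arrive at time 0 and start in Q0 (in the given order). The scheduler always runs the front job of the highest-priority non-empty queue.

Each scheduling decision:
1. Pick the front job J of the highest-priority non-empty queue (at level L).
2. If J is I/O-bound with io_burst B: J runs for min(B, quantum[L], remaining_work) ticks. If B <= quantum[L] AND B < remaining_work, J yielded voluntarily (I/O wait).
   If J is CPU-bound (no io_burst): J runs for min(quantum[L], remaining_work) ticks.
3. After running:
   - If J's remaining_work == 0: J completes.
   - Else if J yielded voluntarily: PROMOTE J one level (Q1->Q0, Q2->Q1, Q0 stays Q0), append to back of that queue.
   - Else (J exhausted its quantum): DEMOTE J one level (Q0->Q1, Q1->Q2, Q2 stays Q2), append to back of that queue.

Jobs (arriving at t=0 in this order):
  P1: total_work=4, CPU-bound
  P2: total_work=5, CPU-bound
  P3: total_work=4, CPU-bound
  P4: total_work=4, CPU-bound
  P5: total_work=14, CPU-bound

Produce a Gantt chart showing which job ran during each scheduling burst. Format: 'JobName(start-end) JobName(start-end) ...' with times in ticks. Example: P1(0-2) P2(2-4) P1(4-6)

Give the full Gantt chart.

Answer: P1(0-2) P2(2-4) P3(4-6) P4(6-8) P5(8-10) P1(10-12) P2(12-15) P3(15-17) P4(17-19) P5(19-25) P5(25-31)

Derivation:
t=0-2: P1@Q0 runs 2, rem=2, quantum used, demote→Q1. Q0=[P2,P3,P4,P5] Q1=[P1] Q2=[]
t=2-4: P2@Q0 runs 2, rem=3, quantum used, demote→Q1. Q0=[P3,P4,P5] Q1=[P1,P2] Q2=[]
t=4-6: P3@Q0 runs 2, rem=2, quantum used, demote→Q1. Q0=[P4,P5] Q1=[P1,P2,P3] Q2=[]
t=6-8: P4@Q0 runs 2, rem=2, quantum used, demote→Q1. Q0=[P5] Q1=[P1,P2,P3,P4] Q2=[]
t=8-10: P5@Q0 runs 2, rem=12, quantum used, demote→Q1. Q0=[] Q1=[P1,P2,P3,P4,P5] Q2=[]
t=10-12: P1@Q1 runs 2, rem=0, completes. Q0=[] Q1=[P2,P3,P4,P5] Q2=[]
t=12-15: P2@Q1 runs 3, rem=0, completes. Q0=[] Q1=[P3,P4,P5] Q2=[]
t=15-17: P3@Q1 runs 2, rem=0, completes. Q0=[] Q1=[P4,P5] Q2=[]
t=17-19: P4@Q1 runs 2, rem=0, completes. Q0=[] Q1=[P5] Q2=[]
t=19-25: P5@Q1 runs 6, rem=6, quantum used, demote→Q2. Q0=[] Q1=[] Q2=[P5]
t=25-31: P5@Q2 runs 6, rem=0, completes. Q0=[] Q1=[] Q2=[]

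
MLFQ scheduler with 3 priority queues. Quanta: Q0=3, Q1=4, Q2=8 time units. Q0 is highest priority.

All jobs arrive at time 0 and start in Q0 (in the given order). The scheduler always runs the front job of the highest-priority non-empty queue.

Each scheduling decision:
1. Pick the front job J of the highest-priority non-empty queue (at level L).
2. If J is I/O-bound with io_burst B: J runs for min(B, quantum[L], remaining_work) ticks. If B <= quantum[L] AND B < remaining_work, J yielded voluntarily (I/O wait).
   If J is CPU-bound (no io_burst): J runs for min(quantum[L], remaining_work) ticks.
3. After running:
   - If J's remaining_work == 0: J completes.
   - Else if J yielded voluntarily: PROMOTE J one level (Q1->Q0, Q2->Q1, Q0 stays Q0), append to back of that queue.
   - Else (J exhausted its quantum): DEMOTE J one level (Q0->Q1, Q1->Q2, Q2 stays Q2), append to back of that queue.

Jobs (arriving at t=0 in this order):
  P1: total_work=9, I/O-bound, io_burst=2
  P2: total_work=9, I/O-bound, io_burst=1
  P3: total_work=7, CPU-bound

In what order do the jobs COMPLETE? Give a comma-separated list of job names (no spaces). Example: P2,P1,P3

Answer: P1,P2,P3

Derivation:
t=0-2: P1@Q0 runs 2, rem=7, I/O yield, promote→Q0. Q0=[P2,P3,P1] Q1=[] Q2=[]
t=2-3: P2@Q0 runs 1, rem=8, I/O yield, promote→Q0. Q0=[P3,P1,P2] Q1=[] Q2=[]
t=3-6: P3@Q0 runs 3, rem=4, quantum used, demote→Q1. Q0=[P1,P2] Q1=[P3] Q2=[]
t=6-8: P1@Q0 runs 2, rem=5, I/O yield, promote→Q0. Q0=[P2,P1] Q1=[P3] Q2=[]
t=8-9: P2@Q0 runs 1, rem=7, I/O yield, promote→Q0. Q0=[P1,P2] Q1=[P3] Q2=[]
t=9-11: P1@Q0 runs 2, rem=3, I/O yield, promote→Q0. Q0=[P2,P1] Q1=[P3] Q2=[]
t=11-12: P2@Q0 runs 1, rem=6, I/O yield, promote→Q0. Q0=[P1,P2] Q1=[P3] Q2=[]
t=12-14: P1@Q0 runs 2, rem=1, I/O yield, promote→Q0. Q0=[P2,P1] Q1=[P3] Q2=[]
t=14-15: P2@Q0 runs 1, rem=5, I/O yield, promote→Q0. Q0=[P1,P2] Q1=[P3] Q2=[]
t=15-16: P1@Q0 runs 1, rem=0, completes. Q0=[P2] Q1=[P3] Q2=[]
t=16-17: P2@Q0 runs 1, rem=4, I/O yield, promote→Q0. Q0=[P2] Q1=[P3] Q2=[]
t=17-18: P2@Q0 runs 1, rem=3, I/O yield, promote→Q0. Q0=[P2] Q1=[P3] Q2=[]
t=18-19: P2@Q0 runs 1, rem=2, I/O yield, promote→Q0. Q0=[P2] Q1=[P3] Q2=[]
t=19-20: P2@Q0 runs 1, rem=1, I/O yield, promote→Q0. Q0=[P2] Q1=[P3] Q2=[]
t=20-21: P2@Q0 runs 1, rem=0, completes. Q0=[] Q1=[P3] Q2=[]
t=21-25: P3@Q1 runs 4, rem=0, completes. Q0=[] Q1=[] Q2=[]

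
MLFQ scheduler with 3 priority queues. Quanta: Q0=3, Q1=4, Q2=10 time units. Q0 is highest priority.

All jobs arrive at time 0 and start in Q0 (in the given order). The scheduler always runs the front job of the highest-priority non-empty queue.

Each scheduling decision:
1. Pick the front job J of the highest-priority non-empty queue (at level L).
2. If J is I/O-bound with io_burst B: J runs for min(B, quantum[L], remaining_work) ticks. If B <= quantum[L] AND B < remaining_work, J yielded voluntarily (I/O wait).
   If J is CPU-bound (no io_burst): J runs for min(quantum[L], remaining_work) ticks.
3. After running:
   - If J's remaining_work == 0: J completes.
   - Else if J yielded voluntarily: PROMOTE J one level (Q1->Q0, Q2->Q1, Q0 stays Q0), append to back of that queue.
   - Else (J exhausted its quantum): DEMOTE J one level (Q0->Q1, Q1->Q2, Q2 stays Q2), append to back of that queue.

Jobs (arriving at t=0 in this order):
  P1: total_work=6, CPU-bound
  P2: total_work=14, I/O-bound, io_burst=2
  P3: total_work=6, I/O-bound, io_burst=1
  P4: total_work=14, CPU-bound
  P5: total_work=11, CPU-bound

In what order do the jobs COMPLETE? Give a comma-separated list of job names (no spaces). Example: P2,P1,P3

t=0-3: P1@Q0 runs 3, rem=3, quantum used, demote→Q1. Q0=[P2,P3,P4,P5] Q1=[P1] Q2=[]
t=3-5: P2@Q0 runs 2, rem=12, I/O yield, promote→Q0. Q0=[P3,P4,P5,P2] Q1=[P1] Q2=[]
t=5-6: P3@Q0 runs 1, rem=5, I/O yield, promote→Q0. Q0=[P4,P5,P2,P3] Q1=[P1] Q2=[]
t=6-9: P4@Q0 runs 3, rem=11, quantum used, demote→Q1. Q0=[P5,P2,P3] Q1=[P1,P4] Q2=[]
t=9-12: P5@Q0 runs 3, rem=8, quantum used, demote→Q1. Q0=[P2,P3] Q1=[P1,P4,P5] Q2=[]
t=12-14: P2@Q0 runs 2, rem=10, I/O yield, promote→Q0. Q0=[P3,P2] Q1=[P1,P4,P5] Q2=[]
t=14-15: P3@Q0 runs 1, rem=4, I/O yield, promote→Q0. Q0=[P2,P3] Q1=[P1,P4,P5] Q2=[]
t=15-17: P2@Q0 runs 2, rem=8, I/O yield, promote→Q0. Q0=[P3,P2] Q1=[P1,P4,P5] Q2=[]
t=17-18: P3@Q0 runs 1, rem=3, I/O yield, promote→Q0. Q0=[P2,P3] Q1=[P1,P4,P5] Q2=[]
t=18-20: P2@Q0 runs 2, rem=6, I/O yield, promote→Q0. Q0=[P3,P2] Q1=[P1,P4,P5] Q2=[]
t=20-21: P3@Q0 runs 1, rem=2, I/O yield, promote→Q0. Q0=[P2,P3] Q1=[P1,P4,P5] Q2=[]
t=21-23: P2@Q0 runs 2, rem=4, I/O yield, promote→Q0. Q0=[P3,P2] Q1=[P1,P4,P5] Q2=[]
t=23-24: P3@Q0 runs 1, rem=1, I/O yield, promote→Q0. Q0=[P2,P3] Q1=[P1,P4,P5] Q2=[]
t=24-26: P2@Q0 runs 2, rem=2, I/O yield, promote→Q0. Q0=[P3,P2] Q1=[P1,P4,P5] Q2=[]
t=26-27: P3@Q0 runs 1, rem=0, completes. Q0=[P2] Q1=[P1,P4,P5] Q2=[]
t=27-29: P2@Q0 runs 2, rem=0, completes. Q0=[] Q1=[P1,P4,P5] Q2=[]
t=29-32: P1@Q1 runs 3, rem=0, completes. Q0=[] Q1=[P4,P5] Q2=[]
t=32-36: P4@Q1 runs 4, rem=7, quantum used, demote→Q2. Q0=[] Q1=[P5] Q2=[P4]
t=36-40: P5@Q1 runs 4, rem=4, quantum used, demote→Q2. Q0=[] Q1=[] Q2=[P4,P5]
t=40-47: P4@Q2 runs 7, rem=0, completes. Q0=[] Q1=[] Q2=[P5]
t=47-51: P5@Q2 runs 4, rem=0, completes. Q0=[] Q1=[] Q2=[]

Answer: P3,P2,P1,P4,P5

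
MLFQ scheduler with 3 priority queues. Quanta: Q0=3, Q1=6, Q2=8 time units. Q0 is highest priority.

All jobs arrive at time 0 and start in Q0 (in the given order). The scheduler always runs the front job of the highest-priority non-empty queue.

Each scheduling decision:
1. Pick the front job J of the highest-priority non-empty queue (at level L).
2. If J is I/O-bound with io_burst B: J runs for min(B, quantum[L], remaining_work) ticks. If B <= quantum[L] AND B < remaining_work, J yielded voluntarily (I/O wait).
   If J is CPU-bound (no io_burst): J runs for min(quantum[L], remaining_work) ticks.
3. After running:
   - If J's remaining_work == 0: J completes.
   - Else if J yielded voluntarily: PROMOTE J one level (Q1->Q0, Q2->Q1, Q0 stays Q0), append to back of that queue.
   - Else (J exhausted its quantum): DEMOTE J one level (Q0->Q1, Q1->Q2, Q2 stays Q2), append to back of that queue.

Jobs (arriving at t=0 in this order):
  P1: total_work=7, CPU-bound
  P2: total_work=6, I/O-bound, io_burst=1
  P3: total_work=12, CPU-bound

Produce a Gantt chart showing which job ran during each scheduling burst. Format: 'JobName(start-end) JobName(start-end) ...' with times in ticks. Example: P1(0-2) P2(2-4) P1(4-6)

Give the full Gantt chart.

t=0-3: P1@Q0 runs 3, rem=4, quantum used, demote→Q1. Q0=[P2,P3] Q1=[P1] Q2=[]
t=3-4: P2@Q0 runs 1, rem=5, I/O yield, promote→Q0. Q0=[P3,P2] Q1=[P1] Q2=[]
t=4-7: P3@Q0 runs 3, rem=9, quantum used, demote→Q1. Q0=[P2] Q1=[P1,P3] Q2=[]
t=7-8: P2@Q0 runs 1, rem=4, I/O yield, promote→Q0. Q0=[P2] Q1=[P1,P3] Q2=[]
t=8-9: P2@Q0 runs 1, rem=3, I/O yield, promote→Q0. Q0=[P2] Q1=[P1,P3] Q2=[]
t=9-10: P2@Q0 runs 1, rem=2, I/O yield, promote→Q0. Q0=[P2] Q1=[P1,P3] Q2=[]
t=10-11: P2@Q0 runs 1, rem=1, I/O yield, promote→Q0. Q0=[P2] Q1=[P1,P3] Q2=[]
t=11-12: P2@Q0 runs 1, rem=0, completes. Q0=[] Q1=[P1,P3] Q2=[]
t=12-16: P1@Q1 runs 4, rem=0, completes. Q0=[] Q1=[P3] Q2=[]
t=16-22: P3@Q1 runs 6, rem=3, quantum used, demote→Q2. Q0=[] Q1=[] Q2=[P3]
t=22-25: P3@Q2 runs 3, rem=0, completes. Q0=[] Q1=[] Q2=[]

Answer: P1(0-3) P2(3-4) P3(4-7) P2(7-8) P2(8-9) P2(9-10) P2(10-11) P2(11-12) P1(12-16) P3(16-22) P3(22-25)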